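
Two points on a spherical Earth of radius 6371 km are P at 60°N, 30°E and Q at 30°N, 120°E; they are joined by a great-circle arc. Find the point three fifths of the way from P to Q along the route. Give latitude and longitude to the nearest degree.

≈ 50°N, 98°E

Convert each endpoint to a unit vector on the sphere (x = cos φ cos λ, y = cos φ sin λ, z = sin φ).
The central angle between the endpoints is δ = arccos(p₁·p₂) ≈ 1.123 rad (64.3°).
Interpolate at f = 3/5 with slerp weights a = sin((1−f)δ)/sin δ ≈ 0.482, b = sin(fδ)/sin δ ≈ 0.692.
p = a·p₁ + b·p₂ ≈ (-0.091, 0.640, 0.763); φ = arcsin(p_z) ≈ 49.76°, λ = atan2(p_y, p_x) ≈ 98.11°.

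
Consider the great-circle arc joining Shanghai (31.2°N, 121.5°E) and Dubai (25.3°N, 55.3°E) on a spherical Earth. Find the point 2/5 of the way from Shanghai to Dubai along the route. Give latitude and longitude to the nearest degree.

≈ 33°N, 94°E

The haversine formula gives a central angle δ ≈ 1.008 rad (57.8°) between the endpoints.
Interpolate at f = 2/5 with slerp weights a = sin((1−f)δ)/sin δ ≈ 0.672, b = sin(fδ)/sin δ ≈ 0.464.
p = a·p₁ + b·p₂ ≈ (-0.062, 0.835, 0.547); φ = arcsin(p_z) ≈ 33.13°, λ = atan2(p_y, p_x) ≈ 94.23°.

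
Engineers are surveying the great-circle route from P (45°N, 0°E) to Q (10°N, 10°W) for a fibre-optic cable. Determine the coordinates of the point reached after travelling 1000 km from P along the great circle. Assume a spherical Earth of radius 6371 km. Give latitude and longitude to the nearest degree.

Write both endpoints as unit vectors p₁, p₂ with components (cos φ cos λ, cos φ sin λ, sin φ).
The central angle between the endpoints is δ = arccos(p₁·p₂) ≈ 0.629 rad (36.0°). The total great-circle distance is δ·R ≈ 0.629 × 6371 ≈ 4008 km, so the target fraction is f = 1000/4008 ≈ 0.250.
Interpolate at f ≈ 0.250 with slerp weights a = sin((1−f)δ)/sin δ ≈ 0.773, b = sin(fδ)/sin δ ≈ 0.266.
p = a·p₁ + b·p₂ ≈ (0.804, -0.045, 0.593); φ = arcsin(p_z) ≈ 36.35°, λ = atan2(p_y, p_x) ≈ -3.23°.

≈ (36°N, 3°W)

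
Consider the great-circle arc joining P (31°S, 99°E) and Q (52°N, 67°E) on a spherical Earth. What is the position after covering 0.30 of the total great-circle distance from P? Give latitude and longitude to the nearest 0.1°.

Convert each endpoint to a unit vector on the sphere (x = cos φ cos λ, y = cos φ sin λ, z = sin φ).
The central angle between the endpoints is δ = arccos(p₁·p₂) ≈ 1.529 rad (87.6°).
Interpolate at f = 0.30 with slerp weights a = sin((1−f)δ)/sin δ ≈ 0.878, b = sin(fδ)/sin δ ≈ 0.443.
p = a·p₁ + b·p₂ ≈ (-0.011, 0.995, -0.103); φ = arcsin(p_z) ≈ -5.91°, λ = atan2(p_y, p_x) ≈ 90.64°.

≈ (5.9°S, 90.6°E)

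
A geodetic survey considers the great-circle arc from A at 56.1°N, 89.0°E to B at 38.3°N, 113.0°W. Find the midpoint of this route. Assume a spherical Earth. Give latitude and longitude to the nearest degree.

≈ 77°N, 151°W

The haversine formula gives a central angle δ ≈ 1.462 rad (83.8°) between the endpoints.
Interpolate at f = 1/2 with slerp weights a = sin((1−f)δ)/sin δ ≈ 0.672, b = sin(fδ)/sin δ ≈ 0.672.
p = a·p₁ + b·p₂ ≈ (-0.199, -0.111, 0.974); φ = arcsin(p_z) ≈ 76.82°, λ = atan2(p_y, p_x) ≈ -150.98°.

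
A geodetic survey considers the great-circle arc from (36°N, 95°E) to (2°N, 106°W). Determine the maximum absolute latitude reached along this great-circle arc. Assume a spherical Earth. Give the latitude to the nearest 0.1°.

The great circle lies in the plane with unit normal n̂ = (p₁ × p₂)/|p₁ × p₂|.
Here n̂_z ≈ +0.427; the vertex latitude is φ_max = arccos|n̂_z| ≈ 64.7°.
Check via Clairaut: cos φ_max = |cos φ₁| · sin C = cos(36.0°)·sin(31.8°) ≈ 0.427, again giving ≈ 64.7°.

≈ 64.7°N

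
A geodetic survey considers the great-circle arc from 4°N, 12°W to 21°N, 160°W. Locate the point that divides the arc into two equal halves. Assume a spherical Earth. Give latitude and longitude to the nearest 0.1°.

From cos δ = sin φ₁ sin φ₂ + cos φ₁ cos φ₂ cos Δλ, the central angle is δ ≈ 2.442 rad (139.9°).
Interpolate at f = 1/2 with slerp weights a = sin((1−f)δ)/sin δ ≈ 1.458, b = sin(fδ)/sin δ ≈ 1.458.
p = a·p₁ + b·p₂ ≈ (0.144, -0.768, 0.624); φ = arcsin(p_z) ≈ 38.62°, λ = atan2(p_y, p_x) ≈ -79.41°.

≈ 38.6°N, 79.4°W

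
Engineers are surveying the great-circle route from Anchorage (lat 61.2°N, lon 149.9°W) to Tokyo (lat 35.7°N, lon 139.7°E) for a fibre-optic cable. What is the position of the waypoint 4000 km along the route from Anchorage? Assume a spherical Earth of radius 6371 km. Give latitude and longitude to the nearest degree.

≈ lat 46°N, lon 152°E

Write both endpoints as unit vectors p₁, p₂ with components (cos φ cos λ, cos φ sin λ, sin φ).
The central angle between the endpoints is δ = arccos(p₁·p₂) ≈ 0.873 rad (50.0°). The total great-circle distance is δ·R ≈ 0.873 × 6371 ≈ 5561 km, so the target fraction is f = 4000/5561 ≈ 0.719.
Interpolate at f ≈ 0.719 with slerp weights a = sin((1−f)δ)/sin δ ≈ 0.317, b = sin(fδ)/sin δ ≈ 0.767.
p = a·p₁ + b·p₂ ≈ (-0.607, 0.326, 0.725); φ = arcsin(p_z) ≈ 46.46°, λ = atan2(p_y, p_x) ≈ 151.74°.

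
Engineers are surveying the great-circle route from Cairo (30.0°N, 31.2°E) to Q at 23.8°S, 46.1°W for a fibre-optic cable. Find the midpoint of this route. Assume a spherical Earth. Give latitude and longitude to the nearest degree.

≈ 4°N, 9°W

Convert each endpoint to a unit vector on the sphere (x = cos φ cos λ, y = cos φ sin λ, z = sin φ).
The central angle between the endpoints is δ = arccos(p₁·p₂) ≈ 1.598 rad (91.6°).
Interpolate at f = 1/2 with slerp weights a = sin((1−f)δ)/sin δ ≈ 0.717, b = sin(fδ)/sin δ ≈ 0.717.
p = a·p₁ + b·p₂ ≈ (0.986, -0.151, 0.069); φ = arcsin(p_z) ≈ 3.97°, λ = atan2(p_y, p_x) ≈ -8.71°.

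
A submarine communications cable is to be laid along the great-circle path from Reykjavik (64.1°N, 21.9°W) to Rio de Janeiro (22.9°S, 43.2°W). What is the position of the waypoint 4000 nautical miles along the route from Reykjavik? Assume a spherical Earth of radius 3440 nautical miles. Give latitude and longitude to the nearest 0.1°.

≈ (1.2°S, 39.8°W)

Write both endpoints as unit vectors p₁, p₂ with components (cos φ cos λ, cos φ sin λ, sin φ).
The central angle between the endpoints is δ = arccos(p₁·p₂) ≈ 1.546 rad (88.6°). The total great-circle distance is δ·R ≈ 1.546 × 3440 ≈ 5318 nmi, so the target fraction is f = 4000/5318 ≈ 0.752.
Interpolate at f ≈ 0.752 with slerp weights a = sin((1−f)δ)/sin δ ≈ 0.374, b = sin(fδ)/sin δ ≈ 0.918.
p = a·p₁ + b·p₂ ≈ (0.768, -0.640, -0.021); φ = arcsin(p_z) ≈ -1.20°, λ = atan2(p_y, p_x) ≈ -39.80°.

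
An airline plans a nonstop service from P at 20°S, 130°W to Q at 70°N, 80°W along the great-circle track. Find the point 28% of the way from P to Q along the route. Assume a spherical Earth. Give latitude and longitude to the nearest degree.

≈ 6°N, 123°W

Convert each endpoint to a unit vector on the sphere (x = cos φ cos λ, y = cos φ sin λ, z = sin φ).
The central angle between the endpoints is δ = arccos(p₁·p₂) ≈ 1.686 rad (96.6°).
Interpolate at f = 0.28 with slerp weights a = sin((1−f)δ)/sin δ ≈ 0.943, b = sin(fδ)/sin δ ≈ 0.458.
p = a·p₁ + b·p₂ ≈ (-0.543, -0.833, 0.108); φ = arcsin(p_z) ≈ 6.17°, λ = atan2(p_y, p_x) ≈ -123.07°.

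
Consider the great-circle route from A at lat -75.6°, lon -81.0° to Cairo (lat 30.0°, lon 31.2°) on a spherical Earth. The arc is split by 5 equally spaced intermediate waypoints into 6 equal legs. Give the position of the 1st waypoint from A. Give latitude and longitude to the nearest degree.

The haversine formula gives a central angle δ ≈ 2.172 rad (124.4°) between the endpoints.
Interpolate at f = 1/6 with slerp weights a = sin((1−f)δ)/sin δ ≈ 1.178, b = sin(fδ)/sin δ ≈ 0.429.
p = a·p₁ + b·p₂ ≈ (0.364, -0.097, -0.926); φ = arcsin(p_z) ≈ -67.88°, λ = atan2(p_y, p_x) ≈ -14.88°.

≈ lat -68°, lon -15°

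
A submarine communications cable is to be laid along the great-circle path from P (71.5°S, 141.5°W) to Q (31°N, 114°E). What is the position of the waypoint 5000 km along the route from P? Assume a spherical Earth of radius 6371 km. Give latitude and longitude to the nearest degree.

≈ (43°S, 144°E)

Write both endpoints as unit vectors p₁, p₂ with components (cos φ cos λ, cos φ sin λ, sin φ).
The central angle between the endpoints is δ = arccos(p₁·p₂) ≈ 2.161 rad (123.8°). The total great-circle distance is δ·R ≈ 2.161 × 6371 ≈ 13768 km, so the target fraction is f = 5000/13768 ≈ 0.363.
Interpolate at f ≈ 0.363 with slerp weights a = sin((1−f)δ)/sin δ ≈ 1.181, b = sin(fδ)/sin δ ≈ 0.851.
p = a·p₁ + b·p₂ ≈ (-0.590, 0.433, -0.682); φ = arcsin(p_z) ≈ -42.98°, λ = atan2(p_y, p_x) ≈ 143.73°.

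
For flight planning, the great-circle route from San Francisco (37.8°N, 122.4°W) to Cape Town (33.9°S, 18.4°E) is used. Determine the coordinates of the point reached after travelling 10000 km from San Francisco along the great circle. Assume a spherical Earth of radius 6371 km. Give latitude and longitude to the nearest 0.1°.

≈ 4.0°S, 35.6°W

From cos δ = sin φ₁ sin φ₂ + cos φ₁ cos φ₂ cos Δλ, the central angle is δ ≈ 2.587 rad (148.2°). The total great-circle distance is δ·R ≈ 2.587 × 6371 ≈ 16481 km, so the target fraction is f = 10000/16481 ≈ 0.607.
Interpolate at f ≈ 0.607 with slerp weights a = sin((1−f)δ)/sin δ ≈ 1.615, b = sin(fδ)/sin δ ≈ 1.899.
p = a·p₁ + b·p₂ ≈ (0.812, -0.580, -0.069); φ = arcsin(p_z) ≈ -3.96°, λ = atan2(p_y, p_x) ≈ -35.56°.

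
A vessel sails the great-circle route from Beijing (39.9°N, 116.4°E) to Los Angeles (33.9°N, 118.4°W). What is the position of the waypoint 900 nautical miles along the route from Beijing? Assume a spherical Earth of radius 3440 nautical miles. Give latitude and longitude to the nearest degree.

Convert each endpoint to a unit vector on the sphere (x = cos φ cos λ, y = cos φ sin λ, z = sin φ).
The central angle between the endpoints is δ = arccos(p₁·p₂) ≈ 1.580 rad (90.5°). The total great-circle distance is δ·R ≈ 1.580 × 3440 ≈ 5435 nmi, so the target fraction is f = 900/5435 ≈ 0.166.
Interpolate at f ≈ 0.166 with slerp weights a = sin((1−f)δ)/sin δ ≈ 0.968, b = sin(fδ)/sin δ ≈ 0.259.
p = a·p₁ + b·p₂ ≈ (-0.432, 0.477, 0.765); φ = arcsin(p_z) ≈ 49.95°, λ = atan2(p_y, p_x) ≈ 132.22°.

≈ 50°N, 132°E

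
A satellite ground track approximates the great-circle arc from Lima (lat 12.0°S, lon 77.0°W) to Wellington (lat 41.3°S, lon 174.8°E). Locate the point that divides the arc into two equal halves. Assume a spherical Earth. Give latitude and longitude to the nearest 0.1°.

≈ lat 40.1°S, lon 120.8°W

The haversine formula gives a central angle δ ≈ 1.663 rad (95.3°) between the endpoints.
Interpolate at f = 1/2 with slerp weights a = sin((1−f)δ)/sin δ ≈ 0.742, b = sin(fδ)/sin δ ≈ 0.742.
p = a·p₁ + b·p₂ ≈ (-0.392, -0.657, -0.644); φ = arcsin(p_z) ≈ -40.10°, λ = atan2(p_y, p_x) ≈ -120.83°.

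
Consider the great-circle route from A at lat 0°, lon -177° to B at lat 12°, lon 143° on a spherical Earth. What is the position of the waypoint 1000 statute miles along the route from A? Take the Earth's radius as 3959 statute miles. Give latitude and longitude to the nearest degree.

≈ lat 5°, lon 169°

Convert each endpoint to a unit vector on the sphere (x = cos φ cos λ, y = cos φ sin λ, z = sin φ).
The central angle between the endpoints is δ = arccos(p₁·p₂) ≈ 0.724 rad (41.5°). The total great-circle distance is δ·R ≈ 0.724 × 3959 ≈ 2865 mi, so the target fraction is f = 1000/2865 ≈ 0.349.
Interpolate at f ≈ 0.349 with slerp weights a = sin((1−f)δ)/sin δ ≈ 0.685, b = sin(fδ)/sin δ ≈ 0.377.
p = a·p₁ + b·p₂ ≈ (-0.979, 0.186, 0.078); φ = arcsin(p_z) ≈ 4.50°, λ = atan2(p_y, p_x) ≈ 169.23°.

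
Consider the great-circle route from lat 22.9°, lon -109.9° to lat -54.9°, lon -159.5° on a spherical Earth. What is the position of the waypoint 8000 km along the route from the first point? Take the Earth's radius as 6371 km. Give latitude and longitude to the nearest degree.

The haversine formula gives a central angle δ ≈ 1.546 rad (88.6°) between the endpoints. The total great-circle distance is δ·R ≈ 1.546 × 6371 ≈ 9849 km, so the target fraction is f = 8000/9849 ≈ 0.812.
Interpolate at f ≈ 0.812 with slerp weights a = sin((1−f)δ)/sin δ ≈ 0.286, b = sin(fδ)/sin δ ≈ 0.951.
p = a·p₁ + b·p₂ ≈ (-0.602, -0.439, -0.667); φ = arcsin(p_z) ≈ -41.82°, λ = atan2(p_y, p_x) ≈ -143.87°.

≈ lat -42°, lon -144°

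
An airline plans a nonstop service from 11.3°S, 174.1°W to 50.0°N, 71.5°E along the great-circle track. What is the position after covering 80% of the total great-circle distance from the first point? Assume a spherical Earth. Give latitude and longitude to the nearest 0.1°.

≈ 49.1°N, 107.0°E

From cos δ = sin φ₁ sin φ₂ + cos φ₁ cos φ₂ cos Δλ, the central angle is δ ≈ 1.994 rad (114.2°).
Interpolate at f = 0.80 with slerp weights a = sin((1−f)δ)/sin δ ≈ 0.426, b = sin(fδ)/sin δ ≈ 1.096.
p = a·p₁ + b·p₂ ≈ (-0.192, 0.625, 0.756); φ = arcsin(p_z) ≈ 49.15°, λ = atan2(p_y, p_x) ≈ 107.04°.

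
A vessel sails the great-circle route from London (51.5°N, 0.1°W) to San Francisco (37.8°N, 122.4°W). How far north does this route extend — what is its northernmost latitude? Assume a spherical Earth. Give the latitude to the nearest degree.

The great circle lies in the plane with unit normal n̂ = (p₁ × p₂)/|p₁ × p₂|.
Here n̂_z ≈ -0.426; the vertex latitude is φ_max = arccos|n̂_z| ≈ 64.8°.
Check via Clairaut: cos φ_max = |cos φ₁| · sin C = cos(51.5°)·sin(43.2°) ≈ 0.426, again giving ≈ 64.8°.

≈ 65°N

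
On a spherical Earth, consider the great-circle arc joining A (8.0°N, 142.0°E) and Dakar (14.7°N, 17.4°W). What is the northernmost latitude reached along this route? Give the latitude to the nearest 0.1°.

≈ 48.5°N

The great circle lies in the plane with unit normal n̂ = (p₁ × p₂)/|p₁ × p₂|.
Here n̂_z ≈ -0.663; the vertex latitude is φ_max = arccos|n̂_z| ≈ 48.5°.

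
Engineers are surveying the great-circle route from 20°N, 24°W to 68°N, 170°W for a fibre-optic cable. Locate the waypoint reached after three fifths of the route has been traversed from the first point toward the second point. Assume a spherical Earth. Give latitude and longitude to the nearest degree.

Convert each endpoint to a unit vector on the sphere (x = cos φ cos λ, y = cos φ sin λ, z = sin φ).
The central angle between the endpoints is δ = arccos(p₁·p₂) ≈ 1.546 rad (88.6°).
Interpolate at f = 3/5 with slerp weights a = sin((1−f)δ)/sin δ ≈ 0.580, b = sin(fδ)/sin δ ≈ 0.800.
p = a·p₁ + b·p₂ ≈ (0.202, -0.274, 0.940); φ = arcsin(p_z) ≈ 70.10°, λ = atan2(p_y, p_x) ≈ -53.50°.

≈ 70°N, 54°W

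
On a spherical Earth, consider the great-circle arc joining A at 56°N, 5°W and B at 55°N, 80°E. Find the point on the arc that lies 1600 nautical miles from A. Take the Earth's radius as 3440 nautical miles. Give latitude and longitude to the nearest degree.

From cos δ = sin φ₁ sin φ₂ + cos φ₁ cos φ₂ cos Δλ, the central angle is δ ≈ 0.785 rad (45.0°). The total great-circle distance is δ·R ≈ 0.785 × 3440 ≈ 2702 nmi, so the target fraction is f = 1600/2702 ≈ 0.592.
Interpolate at f ≈ 0.592 with slerp weights a = sin((1−f)δ)/sin δ ≈ 0.445, b = sin(fδ)/sin δ ≈ 0.634.
p = a·p₁ + b·p₂ ≈ (0.311, 0.337, 0.889); φ = arcsin(p_z) ≈ 62.71°, λ = atan2(p_y, p_x) ≈ 47.24°.

≈ 63°N, 47°E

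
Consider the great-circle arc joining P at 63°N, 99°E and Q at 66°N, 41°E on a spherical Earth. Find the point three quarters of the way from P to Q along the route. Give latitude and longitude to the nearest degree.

Convert each endpoint to a unit vector on the sphere (x = cos φ cos λ, y = cos φ sin λ, z = sin φ).
The central angle between the endpoints is δ = arccos(p₁·p₂) ≈ 0.423 rad (24.2°).
Interpolate at f = 3/4 with slerp weights a = sin((1−f)δ)/sin δ ≈ 0.257, b = sin(fδ)/sin δ ≈ 0.760.
p = a·p₁ + b·p₂ ≈ (0.215, 0.318, 0.923); φ = arcsin(p_z) ≈ 67.42°, λ = atan2(p_y, p_x) ≈ 55.94°.

≈ 67°N, 56°E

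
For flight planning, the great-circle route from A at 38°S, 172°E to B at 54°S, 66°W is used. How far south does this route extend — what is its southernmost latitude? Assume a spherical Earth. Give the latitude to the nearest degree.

The great circle lies in the plane with unit normal n̂ = (p₁ × p₂)/|p₁ × p₂|.
Here n̂_z ≈ +0.406; the vertex latitude is φ_max = arccos|n̂_z| ≈ 66.0°.
Check via Clairaut: cos φ_max = |cos φ₁| · sin C = cos(38.0°)·sin(149.0°) ≈ 0.406, again giving ≈ 66.0°.

≈ 66°S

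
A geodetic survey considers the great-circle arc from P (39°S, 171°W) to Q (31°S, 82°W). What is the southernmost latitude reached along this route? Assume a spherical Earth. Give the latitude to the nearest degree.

The great circle lies in the plane with unit normal n̂ = (p₁ × p₂)/|p₁ × p₂|.
Here n̂_z ≈ +0.707; the vertex latitude is φ_max = arccos|n̂_z| ≈ 45.0°.
Check via Clairaut: cos φ_max = |cos φ₁| · sin C = cos(39.0°)·sin(114.5°) ≈ 0.707, again giving ≈ 45.0°.

≈ 45°S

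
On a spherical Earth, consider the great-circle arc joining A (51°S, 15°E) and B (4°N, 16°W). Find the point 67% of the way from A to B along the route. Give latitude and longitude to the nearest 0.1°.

≈ (14.7°S, 8.4°W)

Convert each endpoint to a unit vector on the sphere (x = cos φ cos λ, y = cos φ sin λ, z = sin φ).
The central angle between the endpoints is δ = arccos(p₁·p₂) ≈ 1.066 rad (61.1°).
Interpolate at f = 0.67 with slerp weights a = sin((1−f)δ)/sin δ ≈ 0.394, b = sin(fδ)/sin δ ≈ 0.748.
p = a·p₁ + b·p₂ ≈ (0.957, -0.142, -0.254); φ = arcsin(p_z) ≈ -14.70°, λ = atan2(p_y, p_x) ≈ -8.42°.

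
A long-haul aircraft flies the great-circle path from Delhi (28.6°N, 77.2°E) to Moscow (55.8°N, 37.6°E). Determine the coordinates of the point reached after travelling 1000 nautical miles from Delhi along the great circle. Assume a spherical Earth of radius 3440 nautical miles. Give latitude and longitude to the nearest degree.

Convert each endpoint to a unit vector on the sphere (x = cos φ cos λ, y = cos φ sin λ, z = sin φ).
The central angle between the endpoints is δ = arccos(p₁·p₂) ≈ 0.682 rad (39.1°). The total great-circle distance is δ·R ≈ 0.682 × 3440 ≈ 2347 nmi, so the target fraction is f = 1000/2347 ≈ 0.426.
Interpolate at f ≈ 0.426 with slerp weights a = sin((1−f)δ)/sin δ ≈ 0.605, b = sin(fδ)/sin δ ≈ 0.455.
p = a·p₁ + b·p₂ ≈ (0.320, 0.674, 0.666); φ = arcsin(p_z) ≈ 41.73°, λ = atan2(p_y, p_x) ≈ 64.59°.

≈ (42°N, 65°E)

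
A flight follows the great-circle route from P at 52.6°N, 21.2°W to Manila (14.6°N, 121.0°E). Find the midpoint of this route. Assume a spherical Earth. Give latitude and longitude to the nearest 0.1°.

≈ 59.6°N, 83.7°E

From cos δ = sin φ₁ sin φ₂ + cos φ₁ cos φ₂ cos Δλ, the central angle is δ ≈ 1.838 rad (105.3°).
Interpolate at f = 1/2 with slerp weights a = sin((1−f)δ)/sin δ ≈ 0.824, b = sin(fδ)/sin δ ≈ 0.824.
p = a·p₁ + b·p₂ ≈ (0.056, 0.503, 0.863); φ = arcsin(p_z) ≈ 59.61°, λ = atan2(p_y, p_x) ≈ 83.65°.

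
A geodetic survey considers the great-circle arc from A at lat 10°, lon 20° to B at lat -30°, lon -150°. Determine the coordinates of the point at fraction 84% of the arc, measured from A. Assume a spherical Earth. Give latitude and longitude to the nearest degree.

≈ lat -51°, lon -132°

Write both endpoints as unit vectors p₁, p₂ with components (cos φ cos λ, cos φ sin λ, sin φ).
The central angle between the endpoints is δ = arccos(p₁·p₂) ≈ 2.756 rad (157.9°).
Interpolate at f = 0.84 with slerp weights a = sin((1−f)δ)/sin δ ≈ 1.136, b = sin(fδ)/sin δ ≈ 1.957.
p = a·p₁ + b·p₂ ≈ (-0.417, -0.465, -0.781); φ = arcsin(p_z) ≈ -51.38°, λ = atan2(p_y, p_x) ≈ -131.86°.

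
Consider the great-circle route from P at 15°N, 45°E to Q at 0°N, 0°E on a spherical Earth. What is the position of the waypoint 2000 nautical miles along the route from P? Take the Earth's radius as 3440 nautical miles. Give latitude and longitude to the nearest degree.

≈ 5°N, 13°E

The haversine formula gives a central angle δ ≈ 0.819 rad (46.9°) between the endpoints. The total great-circle distance is δ·R ≈ 0.819 × 3440 ≈ 2817 nmi, so the target fraction is f = 2000/2817 ≈ 0.710.
Interpolate at f ≈ 0.710 with slerp weights a = sin((1−f)δ)/sin δ ≈ 0.322, b = sin(fδ)/sin δ ≈ 0.752.
p = a·p₁ + b·p₂ ≈ (0.972, 0.220, 0.083); φ = arcsin(p_z) ≈ 4.78°, λ = atan2(p_y, p_x) ≈ 12.76°.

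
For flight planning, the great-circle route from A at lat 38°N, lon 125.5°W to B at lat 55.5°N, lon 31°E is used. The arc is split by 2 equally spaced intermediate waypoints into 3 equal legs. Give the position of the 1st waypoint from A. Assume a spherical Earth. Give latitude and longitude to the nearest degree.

The haversine formula gives a central angle δ ≈ 1.473 rad (84.4°) between the endpoints.
Interpolate at f = 1/3 with slerp weights a = sin((1−f)δ)/sin δ ≈ 0.835, b = sin(fδ)/sin δ ≈ 0.474.
p = a·p₁ + b·p₂ ≈ (-0.152, -0.398, 0.905); φ = arcsin(p_z) ≈ 64.79°, λ = atan2(p_y, p_x) ≈ -110.96°.

≈ lat 65°N, lon 111°W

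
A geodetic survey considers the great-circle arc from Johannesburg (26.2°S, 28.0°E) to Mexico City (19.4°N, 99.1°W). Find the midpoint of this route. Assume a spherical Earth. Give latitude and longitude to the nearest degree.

≈ 8°S, 38°W

From cos δ = sin φ₁ sin φ₂ + cos φ₁ cos φ₂ cos Δλ, the central angle is δ ≈ 2.288 rad (131.1°).
Interpolate at f = 1/2 with slerp weights a = sin((1−f)δ)/sin δ ≈ 1.208, b = sin(fδ)/sin δ ≈ 1.208.
p = a·p₁ + b·p₂ ≈ (0.777, -0.616, -0.132); φ = arcsin(p_z) ≈ -7.59°, λ = atan2(p_y, p_x) ≈ -38.42°.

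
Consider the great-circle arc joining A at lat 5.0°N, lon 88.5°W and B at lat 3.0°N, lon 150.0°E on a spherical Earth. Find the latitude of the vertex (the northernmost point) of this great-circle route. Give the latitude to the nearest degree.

≈ 8°N

The great circle lies in the plane with unit normal n̂ = (p₁ × p₂)/|p₁ × p₂|.
Here n̂_z ≈ -0.990; the vertex latitude is φ_max = arccos|n̂_z| ≈ 8.2°.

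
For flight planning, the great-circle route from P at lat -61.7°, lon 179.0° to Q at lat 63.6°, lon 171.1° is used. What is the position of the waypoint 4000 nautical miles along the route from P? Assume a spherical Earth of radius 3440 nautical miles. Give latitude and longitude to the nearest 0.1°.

Convert each endpoint to a unit vector on the sphere (x = cos φ cos λ, y = cos φ sin λ, z = sin φ).
The central angle between the endpoints is δ = arccos(p₁·p₂) ≈ 2.189 rad (125.4°). The total great-circle distance is δ·R ≈ 2.189 × 3440 ≈ 7531 nmi, so the target fraction is f = 4000/7531 ≈ 0.531.
Interpolate at f ≈ 0.531 with slerp weights a = sin((1−f)δ)/sin δ ≈ 1.050, b = sin(fδ)/sin δ ≈ 1.127.
p = a·p₁ + b·p₂ ≈ (-0.993, 0.086, 0.085); φ = arcsin(p_z) ≈ 4.85°, λ = atan2(p_y, p_x) ≈ 175.04°.

≈ lat 4.9°, lon 175.0°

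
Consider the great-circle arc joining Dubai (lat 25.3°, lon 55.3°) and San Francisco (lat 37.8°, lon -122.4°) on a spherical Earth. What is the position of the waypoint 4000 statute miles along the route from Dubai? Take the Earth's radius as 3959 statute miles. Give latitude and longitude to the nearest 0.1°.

≈ lat 83.0°, lon 41.1°

The haversine formula gives a central angle δ ≈ 2.040 rad (116.9°) between the endpoints. The total great-circle distance is δ·R ≈ 2.040 × 3959 ≈ 8075 mi, so the target fraction is f = 4000/8075 ≈ 0.495.
Interpolate at f ≈ 0.495 with slerp weights a = sin((1−f)δ)/sin δ ≈ 0.961, b = sin(fδ)/sin δ ≈ 0.949.
p = a·p₁ + b·p₂ ≈ (0.092, 0.081, 0.992); φ = arcsin(p_z) ≈ 82.96°, λ = atan2(p_y, p_x) ≈ 41.08°.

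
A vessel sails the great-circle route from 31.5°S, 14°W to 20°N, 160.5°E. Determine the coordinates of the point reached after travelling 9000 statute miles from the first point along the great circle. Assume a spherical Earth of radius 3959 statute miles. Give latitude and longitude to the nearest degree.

From cos δ = sin φ₁ sin φ₂ + cos φ₁ cos φ₂ cos Δλ, the central angle is δ ≈ 2.923 rad (167.5°). The total great-circle distance is δ·R ≈ 2.923 × 3959 ≈ 11573 mi, so the target fraction is f = 9000/11573 ≈ 0.778.
Interpolate at f ≈ 0.778 with slerp weights a = sin((1−f)δ)/sin δ ≈ 2.792, b = sin(fδ)/sin δ ≈ 3.522.
p = a·p₁ + b·p₂ ≈ (-0.810, 0.529, -0.254); φ = arcsin(p_z) ≈ -14.73°, λ = atan2(p_y, p_x) ≈ 146.85°.

≈ 15°S, 147°E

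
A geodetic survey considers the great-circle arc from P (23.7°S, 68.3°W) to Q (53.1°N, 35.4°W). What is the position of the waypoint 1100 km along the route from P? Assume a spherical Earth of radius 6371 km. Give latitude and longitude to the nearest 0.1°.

≈ (14.3°S, 65.0°W)

Convert each endpoint to a unit vector on the sphere (x = cos φ cos λ, y = cos φ sin λ, z = sin φ).
The central angle between the endpoints is δ = arccos(p₁·p₂) ≈ 1.430 rad (81.9°). The total great-circle distance is δ·R ≈ 1.430 × 6371 ≈ 9112 km, so the target fraction is f = 1100/9112 ≈ 0.121.
Interpolate at f ≈ 0.121 with slerp weights a = sin((1−f)δ)/sin δ ≈ 0.961, b = sin(fδ)/sin δ ≈ 0.174.
p = a·p₁ + b·p₂ ≈ (0.410, -0.878, -0.247); φ = arcsin(p_z) ≈ -14.33°, λ = atan2(p_y, p_x) ≈ -64.95°.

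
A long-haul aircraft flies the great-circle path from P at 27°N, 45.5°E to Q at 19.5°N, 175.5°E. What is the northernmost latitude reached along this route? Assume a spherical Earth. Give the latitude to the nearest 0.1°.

The great circle lies in the plane with unit normal n̂ = (p₁ × p₂)/|p₁ × p₂|.
Here n̂_z ≈ +0.698; the vertex latitude is φ_max = arccos|n̂_z| ≈ 45.7°.

≈ 45.7°N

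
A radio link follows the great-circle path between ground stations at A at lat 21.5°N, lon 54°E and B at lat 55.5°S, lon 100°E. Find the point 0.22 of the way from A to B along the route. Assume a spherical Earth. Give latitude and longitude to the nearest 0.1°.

Write both endpoints as unit vectors p₁, p₂ with components (cos φ cos λ, cos φ sin λ, sin φ).
The central angle between the endpoints is δ = arccos(p₁·p₂) ≈ 1.507 rad (86.3°).
Interpolate at f = 0.22 with slerp weights a = sin((1−f)δ)/sin δ ≈ 0.925, b = sin(fδ)/sin δ ≈ 0.326.
p = a·p₁ + b·p₂ ≈ (0.474, 0.878, 0.070); φ = arcsin(p_z) ≈ 4.02°, λ = atan2(p_y, p_x) ≈ 61.65°.

≈ lat 4.0°N, lon 61.7°E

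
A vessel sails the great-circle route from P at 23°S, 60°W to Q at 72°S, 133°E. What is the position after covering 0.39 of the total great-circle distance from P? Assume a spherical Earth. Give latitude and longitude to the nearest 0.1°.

Write both endpoints as unit vectors p₁, p₂ with components (cos φ cos λ, cos φ sin λ, sin φ).
The central angle between the endpoints is δ = arccos(p₁·p₂) ≈ 1.476 rad (84.6°).
Interpolate at f = 0.39 with slerp weights a = sin((1−f)δ)/sin δ ≈ 0.787, b = sin(fδ)/sin δ ≈ 0.547.
p = a·p₁ + b·p₂ ≈ (0.247, -0.504, -0.828); φ = arcsin(p_z) ≈ -55.86°, λ = atan2(p_y, p_x) ≈ -63.88°.

≈ 55.9°S, 63.9°W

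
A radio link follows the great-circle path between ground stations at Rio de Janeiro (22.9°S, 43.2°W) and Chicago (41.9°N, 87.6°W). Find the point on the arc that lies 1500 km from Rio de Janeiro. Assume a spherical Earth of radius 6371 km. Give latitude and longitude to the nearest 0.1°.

Write both endpoints as unit vectors p₁, p₂ with components (cos φ cos λ, cos φ sin λ, sin φ).
The central angle between the endpoints is δ = arccos(p₁·p₂) ≈ 1.339 rad (76.7°). The total great-circle distance is δ·R ≈ 1.339 × 6371 ≈ 8529 km, so the target fraction is f = 1500/8529 ≈ 0.176.
Interpolate at f ≈ 0.176 with slerp weights a = sin((1−f)δ)/sin δ ≈ 0.917, b = sin(fδ)/sin δ ≈ 0.240.
p = a·p₁ + b·p₂ ≈ (0.623, -0.757, -0.197); φ = arcsin(p_z) ≈ -11.35°, λ = atan2(p_y, p_x) ≈ -50.51°.

≈ 11.4°S, 50.5°W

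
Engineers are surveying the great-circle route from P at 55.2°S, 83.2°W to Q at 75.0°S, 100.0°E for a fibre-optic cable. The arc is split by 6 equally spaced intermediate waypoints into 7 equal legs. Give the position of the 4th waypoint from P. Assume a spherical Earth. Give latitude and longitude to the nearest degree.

≈ 84°S, 88°W

Write both endpoints as unit vectors p₁, p₂ with components (cos φ cos λ, cos φ sin λ, sin φ).
The central angle between the endpoints is δ = arccos(p₁·p₂) ≈ 0.869 rad (49.8°).
Interpolate at f = 4/7 with slerp weights a = sin((1−f)δ)/sin δ ≈ 0.476, b = sin(fδ)/sin δ ≈ 0.624.
p = a·p₁ + b·p₂ ≈ (0.004, -0.111, -0.994); φ = arcsin(p_z) ≈ -83.62°, λ = atan2(p_y, p_x) ≈ -87.85°.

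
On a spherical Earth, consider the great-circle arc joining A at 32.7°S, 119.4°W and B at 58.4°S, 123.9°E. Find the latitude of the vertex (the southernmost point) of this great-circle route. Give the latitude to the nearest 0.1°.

The great circle lies in the plane with unit normal n̂ = (p₁ × p₂)/|p₁ × p₂|.
Here n̂_z ≈ -0.408; the vertex latitude is φ_max = arccos|n̂_z| ≈ 65.9°.

≈ 65.9°S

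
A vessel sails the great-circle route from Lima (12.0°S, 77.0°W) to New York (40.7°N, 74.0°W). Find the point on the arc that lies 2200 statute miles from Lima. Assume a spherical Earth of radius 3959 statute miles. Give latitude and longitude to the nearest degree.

The haversine formula gives a central angle δ ≈ 0.921 rad (52.8°) between the endpoints. The total great-circle distance is δ·R ≈ 0.921 × 3959 ≈ 3646 mi, so the target fraction is f = 2200/3646 ≈ 0.603.
Interpolate at f ≈ 0.603 with slerp weights a = sin((1−f)δ)/sin δ ≈ 0.449, b = sin(fδ)/sin δ ≈ 0.663.
p = a·p₁ + b·p₂ ≈ (0.237, -0.910, 0.339); φ = arcsin(p_z) ≈ 19.80°, λ = atan2(p_y, p_x) ≈ -75.40°.

≈ 20°N, 75°W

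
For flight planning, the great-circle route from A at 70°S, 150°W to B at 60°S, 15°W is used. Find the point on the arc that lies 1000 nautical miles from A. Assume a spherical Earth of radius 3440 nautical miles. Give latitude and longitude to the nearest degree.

Convert each endpoint to a unit vector on the sphere (x = cos φ cos λ, y = cos φ sin λ, z = sin φ).
The central angle between the endpoints is δ = arccos(p₁·p₂) ≈ 0.805 rad (46.1°). The total great-circle distance is δ·R ≈ 0.805 × 3440 ≈ 2770 nmi, so the target fraction is f = 1000/2770 ≈ 0.361.
Interpolate at f ≈ 0.361 with slerp weights a = sin((1−f)δ)/sin δ ≈ 0.683, b = sin(fδ)/sin δ ≈ 0.398.
p = a·p₁ + b·p₂ ≈ (-0.010, -0.168, -0.986); φ = arcsin(p_z) ≈ -80.30°, λ = atan2(p_y, p_x) ≈ -93.48°.

≈ 80°S, 93°W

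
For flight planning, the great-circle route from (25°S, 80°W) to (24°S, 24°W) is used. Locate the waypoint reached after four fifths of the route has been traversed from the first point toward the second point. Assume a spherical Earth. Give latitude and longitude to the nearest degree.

≈ (26°S, 35°W)

The haversine formula gives a central angle δ ≈ 0.883 rad (50.6°) between the endpoints.
Interpolate at f = 4/5 with slerp weights a = sin((1−f)δ)/sin δ ≈ 0.227, b = sin(fδ)/sin δ ≈ 0.840.
p = a·p₁ + b·p₂ ≈ (0.737, -0.515, -0.438); φ = arcsin(p_z) ≈ -25.96°, λ = atan2(p_y, p_x) ≈ -34.95°.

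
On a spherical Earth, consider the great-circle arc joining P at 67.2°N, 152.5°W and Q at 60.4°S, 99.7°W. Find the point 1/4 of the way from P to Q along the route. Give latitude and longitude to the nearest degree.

≈ 36°N, 131°W

The haversine formula gives a central angle δ ≈ 2.327 rad (133.3°) between the endpoints.
Interpolate at f = 1/4 with slerp weights a = sin((1−f)δ)/sin δ ≈ 1.353, b = sin(fδ)/sin δ ≈ 0.755.
p = a·p₁ + b·p₂ ≈ (-0.528, -0.610, 0.591); φ = arcsin(p_z) ≈ 36.24°, λ = atan2(p_y, p_x) ≈ -130.89°.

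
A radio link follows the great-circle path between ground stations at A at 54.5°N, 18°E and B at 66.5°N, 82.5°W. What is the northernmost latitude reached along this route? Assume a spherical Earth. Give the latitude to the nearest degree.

≈ 71°N

The great circle lies in the plane with unit normal n̂ = (p₁ × p₂)/|p₁ × p₂|.
Here n̂_z ≈ -0.321; the vertex latitude is φ_max = arccos|n̂_z| ≈ 71.3°.
Check via Clairaut: cos φ_max = |cos φ₁| · sin C = cos(54.5°)·sin(33.5°) ≈ 0.321, again giving ≈ 71.3°.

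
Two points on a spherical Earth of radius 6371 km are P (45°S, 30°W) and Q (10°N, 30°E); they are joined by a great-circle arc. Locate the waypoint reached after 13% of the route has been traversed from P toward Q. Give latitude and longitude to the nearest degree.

≈ (40°S, 19°W)

Convert each endpoint to a unit vector on the sphere (x = cos φ cos λ, y = cos φ sin λ, z = sin φ).
The central angle between the endpoints is δ = arccos(p₁·p₂) ≈ 1.343 rad (77.0°).
Interpolate at f = 0.13 with slerp weights a = sin((1−f)δ)/sin δ ≈ 0.945, b = sin(fδ)/sin δ ≈ 0.178.
p = a·p₁ + b·p₂ ≈ (0.731, -0.246, -0.637); φ = arcsin(p_z) ≈ -39.57°, λ = atan2(p_y, p_x) ≈ -18.62°.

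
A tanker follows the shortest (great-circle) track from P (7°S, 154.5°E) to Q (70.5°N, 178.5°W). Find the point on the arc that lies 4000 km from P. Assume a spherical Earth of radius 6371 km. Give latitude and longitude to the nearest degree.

Write both endpoints as unit vectors p₁, p₂ with components (cos φ cos λ, cos φ sin λ, sin φ).
The central angle between the endpoints is δ = arccos(p₁·p₂) ≈ 1.389 rad (79.6°). The total great-circle distance is δ·R ≈ 1.389 × 6371 ≈ 8852 km, so the target fraction is f = 4000/8852 ≈ 0.452.
Interpolate at f ≈ 0.452 with slerp weights a = sin((1−f)δ)/sin δ ≈ 0.702, b = sin(fδ)/sin δ ≈ 0.597.
p = a·p₁ + b·p₂ ≈ (-0.828, 0.295, 0.477); φ = arcsin(p_z) ≈ 28.52°, λ = atan2(p_y, p_x) ≈ 160.41°.

≈ (29°N, 160°E)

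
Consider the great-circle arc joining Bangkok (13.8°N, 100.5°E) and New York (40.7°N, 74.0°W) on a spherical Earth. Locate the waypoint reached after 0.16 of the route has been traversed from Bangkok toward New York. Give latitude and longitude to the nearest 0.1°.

≈ 33.8°N, 98.4°E

The haversine formula gives a central angle δ ≈ 2.186 rad (125.3°) between the endpoints.
Interpolate at f = 0.16 with slerp weights a = sin((1−f)δ)/sin δ ≈ 1.182, b = sin(fδ)/sin δ ≈ 0.420.
p = a·p₁ + b·p₂ ≈ (-0.121, 0.823, 0.556); φ = arcsin(p_z) ≈ 33.75°, λ = atan2(p_y, p_x) ≈ 98.40°.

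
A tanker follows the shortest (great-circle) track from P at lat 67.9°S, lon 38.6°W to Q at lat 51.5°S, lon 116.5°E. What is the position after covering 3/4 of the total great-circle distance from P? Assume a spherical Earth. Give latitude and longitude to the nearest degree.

≈ lat 66°S, lon 110°E

Convert each endpoint to a unit vector on the sphere (x = cos φ cos λ, y = cos φ sin λ, z = sin φ).
The central angle between the endpoints is δ = arccos(p₁·p₂) ≈ 1.032 rad (59.2°).
Interpolate at f = 3/4 with slerp weights a = sin((1−f)δ)/sin δ ≈ 0.297, b = sin(fδ)/sin δ ≈ 0.814.
p = a·p₁ + b·p₂ ≈ (-0.139, 0.384, -0.913); φ = arcsin(p_z) ≈ -65.90°, λ = atan2(p_y, p_x) ≈ 109.88°.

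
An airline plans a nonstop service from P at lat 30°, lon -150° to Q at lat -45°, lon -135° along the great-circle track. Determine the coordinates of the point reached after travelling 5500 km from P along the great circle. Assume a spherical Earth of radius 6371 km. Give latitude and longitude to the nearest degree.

Write both endpoints as unit vectors p₁, p₂ with components (cos φ cos λ, cos φ sin λ, sin φ).
The central angle between the endpoints is δ = arccos(p₁·p₂) ≈ 1.331 rad (76.2°). The total great-circle distance is δ·R ≈ 1.331 × 6371 ≈ 8477 km, so the target fraction is f = 5500/8477 ≈ 0.649.
Interpolate at f ≈ 0.649 with slerp weights a = sin((1−f)δ)/sin δ ≈ 0.464, b = sin(fδ)/sin δ ≈ 0.782.
p = a·p₁ + b·p₂ ≈ (-0.739, -0.592, -0.321); φ = arcsin(p_z) ≈ -18.75°, λ = atan2(p_y, p_x) ≈ -141.30°.

≈ lat -19°, lon -141°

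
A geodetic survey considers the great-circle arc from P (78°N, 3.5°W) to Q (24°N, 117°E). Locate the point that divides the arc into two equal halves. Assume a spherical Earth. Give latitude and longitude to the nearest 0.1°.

≈ (59.1°N, 104.5°E)

Write both endpoints as unit vectors p₁, p₂ with components (cos φ cos λ, cos φ sin λ, sin φ).
The central angle between the endpoints is δ = arccos(p₁·p₂) ≈ 1.265 rad (72.5°).
Interpolate at f = 1/2 with slerp weights a = sin((1−f)δ)/sin δ ≈ 0.620, b = sin(fδ)/sin δ ≈ 0.620.
p = a·p₁ + b·p₂ ≈ (-0.128, 0.497, 0.858); φ = arcsin(p_z) ≈ 59.14°, λ = atan2(p_y, p_x) ≈ 104.50°.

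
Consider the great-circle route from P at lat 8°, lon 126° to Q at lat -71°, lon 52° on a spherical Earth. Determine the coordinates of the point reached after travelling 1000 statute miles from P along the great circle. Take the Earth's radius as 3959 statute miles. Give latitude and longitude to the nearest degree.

≈ lat -6°, lon 121°

Write both endpoints as unit vectors p₁, p₂ with components (cos φ cos λ, cos φ sin λ, sin φ).
The central angle between the endpoints is δ = arccos(p₁·p₂) ≈ 1.614 rad (92.4°). The total great-circle distance is δ·R ≈ 1.614 × 3959 ≈ 6388 mi, so the target fraction is f = 1000/6388 ≈ 0.157.
Interpolate at f ≈ 0.157 with slerp weights a = sin((1−f)δ)/sin δ ≈ 0.979, b = sin(fδ)/sin δ ≈ 0.250.
p = a·p₁ + b·p₂ ≈ (-0.520, 0.848, -0.100); φ = arcsin(p_z) ≈ -5.75°, λ = atan2(p_y, p_x) ≈ 121.49°.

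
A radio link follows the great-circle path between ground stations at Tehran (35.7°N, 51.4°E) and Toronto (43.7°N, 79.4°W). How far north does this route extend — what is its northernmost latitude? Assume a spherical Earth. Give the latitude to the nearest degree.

The great circle lies in the plane with unit normal n̂ = (p₁ × p₂)/|p₁ × p₂|.
Here n̂_z ≈ -0.445; the vertex latitude is φ_max = arccos|n̂_z| ≈ 63.6°.

≈ 64°N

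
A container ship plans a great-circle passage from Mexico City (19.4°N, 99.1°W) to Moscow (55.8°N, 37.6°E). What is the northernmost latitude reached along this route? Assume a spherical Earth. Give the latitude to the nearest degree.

≈ 69°N

The great circle lies in the plane with unit normal n̂ = (p₁ × p₂)/|p₁ × p₂|.
Here n̂_z ≈ +0.366; the vertex latitude is φ_max = arccos|n̂_z| ≈ 68.5°.
Check via Clairaut: cos φ_max = |cos φ₁| · sin C = cos(19.4°)·sin(22.8°) ≈ 0.366, again giving ≈ 68.5°.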